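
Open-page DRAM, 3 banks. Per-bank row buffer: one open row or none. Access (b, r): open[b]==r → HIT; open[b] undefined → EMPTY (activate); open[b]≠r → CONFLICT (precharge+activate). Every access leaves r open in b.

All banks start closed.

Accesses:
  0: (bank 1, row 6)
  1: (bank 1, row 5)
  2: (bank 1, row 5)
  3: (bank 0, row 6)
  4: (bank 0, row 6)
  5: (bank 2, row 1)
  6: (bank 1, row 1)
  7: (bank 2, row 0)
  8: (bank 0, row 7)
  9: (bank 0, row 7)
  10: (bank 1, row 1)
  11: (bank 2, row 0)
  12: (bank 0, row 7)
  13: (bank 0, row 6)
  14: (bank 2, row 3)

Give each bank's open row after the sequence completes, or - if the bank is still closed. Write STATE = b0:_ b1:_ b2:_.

#0 (1,6) E
#1 (1,5) C  (was 6)
#2 (1,5) H  (was 5)
#3 (0,6) E
#4 (0,6) H  (was 6)
#5 (2,1) E
#6 (1,1) C  (was 5)
#7 (2,0) C  (was 1)
#8 (0,7) C  (was 6)
#9 (0,7) H  (was 7)
#10 (1,1) H  (was 1)
#11 (2,0) H  (was 0)
#12 (0,7) H  (was 7)
#13 (0,6) C  (was 7)
#14 (2,3) C  (was 0)

STATE = b0:6 b1:1 b2:3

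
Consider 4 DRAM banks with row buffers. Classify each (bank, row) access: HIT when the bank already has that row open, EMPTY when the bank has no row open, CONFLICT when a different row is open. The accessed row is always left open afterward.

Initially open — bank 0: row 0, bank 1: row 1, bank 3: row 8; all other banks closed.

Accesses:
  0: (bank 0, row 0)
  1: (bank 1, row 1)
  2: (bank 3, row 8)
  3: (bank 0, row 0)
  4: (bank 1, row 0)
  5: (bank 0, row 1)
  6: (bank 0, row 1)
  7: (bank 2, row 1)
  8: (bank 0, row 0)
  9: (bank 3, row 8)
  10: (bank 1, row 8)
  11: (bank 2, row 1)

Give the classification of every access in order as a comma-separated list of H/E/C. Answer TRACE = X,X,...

TRACE = H,H,H,H,C,C,H,E,C,H,C,H

0: bank 0 row 0 — prev 0 → HIT
1: bank 1 row 1 — prev 1 → HIT
2: bank 3 row 8 — prev 8 → HIT
3: bank 0 row 0 — prev 0 → HIT
4: bank 1 row 0 — prev 1 → CONFLICT
5: bank 0 row 1 — prev 0 → CONFLICT
6: bank 0 row 1 — prev 1 → HIT
7: bank 2 row 1 — prev None → EMPTY
8: bank 0 row 0 — prev 1 → CONFLICT
9: bank 3 row 8 — prev 8 → HIT
10: bank 1 row 8 — prev 0 → CONFLICT
11: bank 2 row 1 — prev 1 → HIT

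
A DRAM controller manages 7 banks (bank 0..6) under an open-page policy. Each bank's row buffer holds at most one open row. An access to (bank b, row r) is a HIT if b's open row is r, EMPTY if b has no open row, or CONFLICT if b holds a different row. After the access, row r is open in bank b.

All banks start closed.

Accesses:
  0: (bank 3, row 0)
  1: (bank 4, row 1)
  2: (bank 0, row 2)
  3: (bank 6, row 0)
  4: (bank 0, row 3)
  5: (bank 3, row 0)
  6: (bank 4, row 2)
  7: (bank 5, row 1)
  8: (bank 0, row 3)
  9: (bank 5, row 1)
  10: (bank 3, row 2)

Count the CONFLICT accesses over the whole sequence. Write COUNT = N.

step 0: bank3 None->0 [EMPTY]
step 1: bank4 None->1 [EMPTY]
step 2: bank0 None->2 [EMPTY]
step 3: bank6 None->0 [EMPTY]
step 4: bank0 2->3 [CONFLICT]
step 5: bank3 0->0 [HIT]
step 6: bank4 1->2 [CONFLICT]
step 7: bank5 None->1 [EMPTY]
step 8: bank0 3->3 [HIT]
step 9: bank5 1->1 [HIT]
step 10: bank3 0->2 [CONFLICT]

COUNT = 3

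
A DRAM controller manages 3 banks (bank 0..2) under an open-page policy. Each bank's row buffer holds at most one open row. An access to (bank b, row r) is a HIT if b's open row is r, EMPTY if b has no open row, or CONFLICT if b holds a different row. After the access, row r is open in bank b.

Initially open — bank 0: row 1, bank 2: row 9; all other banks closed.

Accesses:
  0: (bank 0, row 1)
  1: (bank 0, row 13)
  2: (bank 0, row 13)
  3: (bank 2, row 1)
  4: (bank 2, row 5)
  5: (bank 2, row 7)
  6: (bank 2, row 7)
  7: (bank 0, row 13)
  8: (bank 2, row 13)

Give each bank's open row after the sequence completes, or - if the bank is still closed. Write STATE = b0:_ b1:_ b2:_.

STATE = b0:13 b1:- b2:13

#0 (0,1) H  (was 1)
#1 (0,13) C  (was 1)
#2 (0,13) H  (was 13)
#3 (2,1) C  (was 9)
#4 (2,5) C  (was 1)
#5 (2,7) C  (was 5)
#6 (2,7) H  (was 7)
#7 (0,13) H  (was 13)
#8 (2,13) C  (was 7)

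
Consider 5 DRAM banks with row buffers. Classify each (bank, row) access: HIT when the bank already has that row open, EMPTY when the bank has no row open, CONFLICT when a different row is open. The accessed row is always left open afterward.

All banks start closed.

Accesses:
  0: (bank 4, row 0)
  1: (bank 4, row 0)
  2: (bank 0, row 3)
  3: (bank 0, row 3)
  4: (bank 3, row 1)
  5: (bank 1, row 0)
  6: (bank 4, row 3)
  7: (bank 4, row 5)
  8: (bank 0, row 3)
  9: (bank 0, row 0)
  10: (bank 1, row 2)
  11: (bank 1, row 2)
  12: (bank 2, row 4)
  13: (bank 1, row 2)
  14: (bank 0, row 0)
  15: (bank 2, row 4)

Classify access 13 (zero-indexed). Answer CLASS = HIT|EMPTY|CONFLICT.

#0 (4,0) E
#1 (4,0) H  (was 0)
#2 (0,3) E
#3 (0,3) H  (was 3)
#4 (3,1) E
#5 (1,0) E
#6 (4,3) C  (was 0)
#7 (4,5) C  (was 3)
#8 (0,3) H  (was 3)
#9 (0,0) C  (was 3)
#10 (1,2) C  (was 0)
#11 (1,2) H  (was 2)
#12 (2,4) E
#13 (1,2) H  (was 2)
#14 (0,0) H  (was 0)
#15 (2,4) H  (was 4)

CLASS = HIT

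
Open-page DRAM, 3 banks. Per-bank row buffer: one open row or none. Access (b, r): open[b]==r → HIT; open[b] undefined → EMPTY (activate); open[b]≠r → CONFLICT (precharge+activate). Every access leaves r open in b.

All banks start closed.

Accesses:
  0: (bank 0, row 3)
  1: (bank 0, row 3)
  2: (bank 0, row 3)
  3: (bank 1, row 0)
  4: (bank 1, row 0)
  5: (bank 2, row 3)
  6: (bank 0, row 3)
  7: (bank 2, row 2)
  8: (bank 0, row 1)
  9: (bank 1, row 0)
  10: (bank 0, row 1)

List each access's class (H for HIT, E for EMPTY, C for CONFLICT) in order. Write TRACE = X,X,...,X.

TRACE = E,H,H,E,H,E,H,C,C,H,H

  [0] b0 r3: no row ⇒ E
  [1] b0 r3: had r3 ⇒ H
  [2] b0 r3: had r3 ⇒ H
  [3] b1 r0: no row ⇒ E
  [4] b1 r0: had r0 ⇒ H
  [5] b2 r3: no row ⇒ E
  [6] b0 r3: had r3 ⇒ H
  [7] b2 r2: had r3 ⇒ C
  [8] b0 r1: had r3 ⇒ C
  [9] b1 r0: had r0 ⇒ H
  [10] b0 r1: had r1 ⇒ H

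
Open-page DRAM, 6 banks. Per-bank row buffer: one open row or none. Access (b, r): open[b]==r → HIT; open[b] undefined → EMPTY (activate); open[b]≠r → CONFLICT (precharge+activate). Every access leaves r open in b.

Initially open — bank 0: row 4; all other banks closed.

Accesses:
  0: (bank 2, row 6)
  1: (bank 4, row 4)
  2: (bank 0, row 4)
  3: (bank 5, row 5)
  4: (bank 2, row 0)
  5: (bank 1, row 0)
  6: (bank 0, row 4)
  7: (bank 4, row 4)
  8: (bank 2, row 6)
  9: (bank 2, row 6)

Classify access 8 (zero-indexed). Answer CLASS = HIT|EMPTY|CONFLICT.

step 0: bank2 None->6 [EMPTY]
step 1: bank4 None->4 [EMPTY]
step 2: bank0 4->4 [HIT]
step 3: bank5 None->5 [EMPTY]
step 4: bank2 6->0 [CONFLICT]
step 5: bank1 None->0 [EMPTY]
step 6: bank0 4->4 [HIT]
step 7: bank4 4->4 [HIT]
step 8: bank2 0->6 [CONFLICT]
step 9: bank2 6->6 [HIT]

CLASS = CONFLICT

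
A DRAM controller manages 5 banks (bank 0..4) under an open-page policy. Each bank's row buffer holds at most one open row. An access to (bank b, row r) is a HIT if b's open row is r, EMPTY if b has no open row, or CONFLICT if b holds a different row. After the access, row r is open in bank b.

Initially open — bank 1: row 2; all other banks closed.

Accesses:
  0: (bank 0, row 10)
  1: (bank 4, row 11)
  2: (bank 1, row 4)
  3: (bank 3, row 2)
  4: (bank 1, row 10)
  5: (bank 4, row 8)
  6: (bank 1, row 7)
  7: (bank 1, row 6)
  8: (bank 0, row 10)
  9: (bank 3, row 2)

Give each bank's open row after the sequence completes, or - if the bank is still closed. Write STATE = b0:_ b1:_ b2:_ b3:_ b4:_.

STATE = b0:10 b1:6 b2:- b3:2 b4:8

step 0: bank0 None->10 [EMPTY]
step 1: bank4 None->11 [EMPTY]
step 2: bank1 2->4 [CONFLICT]
step 3: bank3 None->2 [EMPTY]
step 4: bank1 4->10 [CONFLICT]
step 5: bank4 11->8 [CONFLICT]
step 6: bank1 10->7 [CONFLICT]
step 7: bank1 7->6 [CONFLICT]
step 8: bank0 10->10 [HIT]
step 9: bank3 2->2 [HIT]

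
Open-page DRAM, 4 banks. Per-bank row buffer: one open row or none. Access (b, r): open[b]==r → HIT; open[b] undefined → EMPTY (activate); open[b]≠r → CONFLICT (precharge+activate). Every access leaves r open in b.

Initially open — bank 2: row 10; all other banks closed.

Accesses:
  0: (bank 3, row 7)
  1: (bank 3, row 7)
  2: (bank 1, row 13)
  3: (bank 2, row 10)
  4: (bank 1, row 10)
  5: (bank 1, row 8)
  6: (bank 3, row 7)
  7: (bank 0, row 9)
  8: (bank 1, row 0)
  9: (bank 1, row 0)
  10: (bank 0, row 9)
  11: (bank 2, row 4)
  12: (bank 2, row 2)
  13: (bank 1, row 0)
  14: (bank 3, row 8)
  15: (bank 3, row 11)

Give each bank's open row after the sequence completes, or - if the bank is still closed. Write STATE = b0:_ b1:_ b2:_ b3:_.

STATE = b0:9 b1:0 b2:2 b3:11

step 0: bank3 None->7 [EMPTY]
step 1: bank3 7->7 [HIT]
step 2: bank1 None->13 [EMPTY]
step 3: bank2 10->10 [HIT]
step 4: bank1 13->10 [CONFLICT]
step 5: bank1 10->8 [CONFLICT]
step 6: bank3 7->7 [HIT]
step 7: bank0 None->9 [EMPTY]
step 8: bank1 8->0 [CONFLICT]
step 9: bank1 0->0 [HIT]
step 10: bank0 9->9 [HIT]
step 11: bank2 10->4 [CONFLICT]
step 12: bank2 4->2 [CONFLICT]
step 13: bank1 0->0 [HIT]
step 14: bank3 7->8 [CONFLICT]
step 15: bank3 8->11 [CONFLICT]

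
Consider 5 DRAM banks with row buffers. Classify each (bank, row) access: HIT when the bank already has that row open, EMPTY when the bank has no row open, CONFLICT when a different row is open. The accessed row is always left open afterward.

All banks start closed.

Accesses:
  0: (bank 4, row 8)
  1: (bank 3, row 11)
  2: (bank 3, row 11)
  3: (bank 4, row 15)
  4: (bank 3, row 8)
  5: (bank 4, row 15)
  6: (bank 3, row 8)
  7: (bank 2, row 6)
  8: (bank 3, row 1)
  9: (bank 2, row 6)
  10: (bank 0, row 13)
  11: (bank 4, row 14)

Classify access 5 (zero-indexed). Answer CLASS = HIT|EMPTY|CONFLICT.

CLASS = HIT

step 0: bank4 None->8 [EMPTY]
step 1: bank3 None->11 [EMPTY]
step 2: bank3 11->11 [HIT]
step 3: bank4 8->15 [CONFLICT]
step 4: bank3 11->8 [CONFLICT]
step 5: bank4 15->15 [HIT]
step 6: bank3 8->8 [HIT]
step 7: bank2 None->6 [EMPTY]
step 8: bank3 8->1 [CONFLICT]
step 9: bank2 6->6 [HIT]
step 10: bank0 None->13 [EMPTY]
step 11: bank4 15->14 [CONFLICT]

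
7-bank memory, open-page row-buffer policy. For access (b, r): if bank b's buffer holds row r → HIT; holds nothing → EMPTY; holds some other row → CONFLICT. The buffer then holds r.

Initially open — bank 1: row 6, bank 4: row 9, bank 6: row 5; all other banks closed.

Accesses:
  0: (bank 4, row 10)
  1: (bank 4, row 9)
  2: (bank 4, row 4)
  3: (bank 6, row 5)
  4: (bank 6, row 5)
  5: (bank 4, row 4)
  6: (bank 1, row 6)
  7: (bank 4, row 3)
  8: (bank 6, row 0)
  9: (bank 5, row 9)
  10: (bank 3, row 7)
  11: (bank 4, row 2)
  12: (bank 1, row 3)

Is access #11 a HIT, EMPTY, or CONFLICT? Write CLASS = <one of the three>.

#0 (4,10) C  (was 9)
#1 (4,9) C  (was 10)
#2 (4,4) C  (was 9)
#3 (6,5) H  (was 5)
#4 (6,5) H  (was 5)
#5 (4,4) H  (was 4)
#6 (1,6) H  (was 6)
#7 (4,3) C  (was 4)
#8 (6,0) C  (was 5)
#9 (5,9) E
#10 (3,7) E
#11 (4,2) C  (was 3)
#12 (1,3) C  (was 6)

CLASS = CONFLICT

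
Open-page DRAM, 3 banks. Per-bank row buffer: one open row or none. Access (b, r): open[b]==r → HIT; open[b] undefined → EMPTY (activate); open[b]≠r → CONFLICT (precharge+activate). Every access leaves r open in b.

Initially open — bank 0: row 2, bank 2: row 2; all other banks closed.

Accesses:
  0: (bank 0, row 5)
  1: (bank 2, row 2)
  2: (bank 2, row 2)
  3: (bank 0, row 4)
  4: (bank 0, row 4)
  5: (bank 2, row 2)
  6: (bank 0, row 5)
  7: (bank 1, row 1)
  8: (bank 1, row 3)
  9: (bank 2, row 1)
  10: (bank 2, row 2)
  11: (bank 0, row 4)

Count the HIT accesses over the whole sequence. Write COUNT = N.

  [0] b0 r5: had r2 ⇒ C
  [1] b2 r2: had r2 ⇒ H
  [2] b2 r2: had r2 ⇒ H
  [3] b0 r4: had r5 ⇒ C
  [4] b0 r4: had r4 ⇒ H
  [5] b2 r2: had r2 ⇒ H
  [6] b0 r5: had r4 ⇒ C
  [7] b1 r1: no row ⇒ E
  [8] b1 r3: had r1 ⇒ C
  [9] b2 r1: had r2 ⇒ C
  [10] b2 r2: had r1 ⇒ C
  [11] b0 r4: had r5 ⇒ C

COUNT = 4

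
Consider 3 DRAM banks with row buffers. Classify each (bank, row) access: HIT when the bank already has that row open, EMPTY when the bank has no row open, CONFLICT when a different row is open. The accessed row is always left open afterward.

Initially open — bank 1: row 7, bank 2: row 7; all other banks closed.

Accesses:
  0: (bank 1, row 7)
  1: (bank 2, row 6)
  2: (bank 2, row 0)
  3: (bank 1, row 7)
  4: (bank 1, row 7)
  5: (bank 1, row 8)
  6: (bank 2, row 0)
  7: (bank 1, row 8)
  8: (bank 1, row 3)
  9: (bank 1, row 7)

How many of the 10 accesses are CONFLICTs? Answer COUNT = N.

step 0: bank1 7->7 [HIT]
step 1: bank2 7->6 [CONFLICT]
step 2: bank2 6->0 [CONFLICT]
step 3: bank1 7->7 [HIT]
step 4: bank1 7->7 [HIT]
step 5: bank1 7->8 [CONFLICT]
step 6: bank2 0->0 [HIT]
step 7: bank1 8->8 [HIT]
step 8: bank1 8->3 [CONFLICT]
step 9: bank1 3->7 [CONFLICT]

COUNT = 5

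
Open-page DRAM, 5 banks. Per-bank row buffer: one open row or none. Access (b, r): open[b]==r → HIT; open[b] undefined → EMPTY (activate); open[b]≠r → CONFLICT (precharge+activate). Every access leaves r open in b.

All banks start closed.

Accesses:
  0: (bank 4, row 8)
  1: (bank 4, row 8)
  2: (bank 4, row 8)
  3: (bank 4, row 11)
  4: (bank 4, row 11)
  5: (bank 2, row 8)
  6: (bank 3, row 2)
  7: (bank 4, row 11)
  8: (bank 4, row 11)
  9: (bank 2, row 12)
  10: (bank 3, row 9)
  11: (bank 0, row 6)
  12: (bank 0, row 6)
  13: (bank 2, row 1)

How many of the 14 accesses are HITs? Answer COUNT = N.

COUNT = 6

step 0: bank4 None->8 [EMPTY]
step 1: bank4 8->8 [HIT]
step 2: bank4 8->8 [HIT]
step 3: bank4 8->11 [CONFLICT]
step 4: bank4 11->11 [HIT]
step 5: bank2 None->8 [EMPTY]
step 6: bank3 None->2 [EMPTY]
step 7: bank4 11->11 [HIT]
step 8: bank4 11->11 [HIT]
step 9: bank2 8->12 [CONFLICT]
step 10: bank3 2->9 [CONFLICT]
step 11: bank0 None->6 [EMPTY]
step 12: bank0 6->6 [HIT]
step 13: bank2 12->1 [CONFLICT]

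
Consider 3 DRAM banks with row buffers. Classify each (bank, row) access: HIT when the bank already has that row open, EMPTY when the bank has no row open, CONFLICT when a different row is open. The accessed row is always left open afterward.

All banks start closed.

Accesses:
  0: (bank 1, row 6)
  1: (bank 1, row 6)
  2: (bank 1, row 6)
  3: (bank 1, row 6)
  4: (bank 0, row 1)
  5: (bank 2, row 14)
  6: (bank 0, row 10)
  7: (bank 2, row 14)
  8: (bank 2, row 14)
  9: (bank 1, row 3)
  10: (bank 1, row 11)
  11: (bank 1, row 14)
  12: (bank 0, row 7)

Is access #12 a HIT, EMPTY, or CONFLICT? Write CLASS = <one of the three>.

0: bank 1 row 6 — prev None → EMPTY
1: bank 1 row 6 — prev 6 → HIT
2: bank 1 row 6 — prev 6 → HIT
3: bank 1 row 6 — prev 6 → HIT
4: bank 0 row 1 — prev None → EMPTY
5: bank 2 row 14 — prev None → EMPTY
6: bank 0 row 10 — prev 1 → CONFLICT
7: bank 2 row 14 — prev 14 → HIT
8: bank 2 row 14 — prev 14 → HIT
9: bank 1 row 3 — prev 6 → CONFLICT
10: bank 1 row 11 — prev 3 → CONFLICT
11: bank 1 row 14 — prev 11 → CONFLICT
12: bank 0 row 7 — prev 10 → CONFLICT

CLASS = CONFLICT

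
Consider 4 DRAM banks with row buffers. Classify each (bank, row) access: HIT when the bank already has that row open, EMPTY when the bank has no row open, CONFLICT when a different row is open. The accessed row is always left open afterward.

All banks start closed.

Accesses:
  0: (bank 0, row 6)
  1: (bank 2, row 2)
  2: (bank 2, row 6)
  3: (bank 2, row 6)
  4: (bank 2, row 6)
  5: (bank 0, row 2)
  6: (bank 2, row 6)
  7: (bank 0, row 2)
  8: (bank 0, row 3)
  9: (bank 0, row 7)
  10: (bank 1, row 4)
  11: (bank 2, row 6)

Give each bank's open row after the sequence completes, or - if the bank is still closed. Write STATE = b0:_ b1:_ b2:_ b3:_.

STATE = b0:7 b1:4 b2:6 b3:-

step 0: bank0 None->6 [EMPTY]
step 1: bank2 None->2 [EMPTY]
step 2: bank2 2->6 [CONFLICT]
step 3: bank2 6->6 [HIT]
step 4: bank2 6->6 [HIT]
step 5: bank0 6->2 [CONFLICT]
step 6: bank2 6->6 [HIT]
step 7: bank0 2->2 [HIT]
step 8: bank0 2->3 [CONFLICT]
step 9: bank0 3->7 [CONFLICT]
step 10: bank1 None->4 [EMPTY]
step 11: bank2 6->6 [HIT]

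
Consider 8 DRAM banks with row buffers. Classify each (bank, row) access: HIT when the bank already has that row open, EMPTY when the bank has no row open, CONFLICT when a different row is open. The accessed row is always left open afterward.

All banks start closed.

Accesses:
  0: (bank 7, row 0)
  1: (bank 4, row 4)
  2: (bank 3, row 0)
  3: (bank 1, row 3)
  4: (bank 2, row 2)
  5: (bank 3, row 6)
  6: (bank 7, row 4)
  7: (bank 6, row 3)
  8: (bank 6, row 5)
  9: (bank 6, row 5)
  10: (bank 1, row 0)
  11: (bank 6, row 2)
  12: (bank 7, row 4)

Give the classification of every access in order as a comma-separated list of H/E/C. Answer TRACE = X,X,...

step 0: bank7 None->0 [EMPTY]
step 1: bank4 None->4 [EMPTY]
step 2: bank3 None->0 [EMPTY]
step 3: bank1 None->3 [EMPTY]
step 4: bank2 None->2 [EMPTY]
step 5: bank3 0->6 [CONFLICT]
step 6: bank7 0->4 [CONFLICT]
step 7: bank6 None->3 [EMPTY]
step 8: bank6 3->5 [CONFLICT]
step 9: bank6 5->5 [HIT]
step 10: bank1 3->0 [CONFLICT]
step 11: bank6 5->2 [CONFLICT]
step 12: bank7 4->4 [HIT]

TRACE = E,E,E,E,E,C,C,E,C,H,C,C,H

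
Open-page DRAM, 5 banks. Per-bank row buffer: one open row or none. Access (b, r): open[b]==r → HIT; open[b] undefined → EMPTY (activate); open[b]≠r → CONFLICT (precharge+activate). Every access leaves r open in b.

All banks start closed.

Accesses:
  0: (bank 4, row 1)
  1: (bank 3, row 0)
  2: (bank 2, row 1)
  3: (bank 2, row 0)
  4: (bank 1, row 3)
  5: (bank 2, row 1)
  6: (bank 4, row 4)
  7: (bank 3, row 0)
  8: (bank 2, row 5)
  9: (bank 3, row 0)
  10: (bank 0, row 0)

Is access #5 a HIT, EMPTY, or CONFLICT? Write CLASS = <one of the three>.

CLASS = CONFLICT

step 0: bank4 None->1 [EMPTY]
step 1: bank3 None->0 [EMPTY]
step 2: bank2 None->1 [EMPTY]
step 3: bank2 1->0 [CONFLICT]
step 4: bank1 None->3 [EMPTY]
step 5: bank2 0->1 [CONFLICT]
step 6: bank4 1->4 [CONFLICT]
step 7: bank3 0->0 [HIT]
step 8: bank2 1->5 [CONFLICT]
step 9: bank3 0->0 [HIT]
step 10: bank0 None->0 [EMPTY]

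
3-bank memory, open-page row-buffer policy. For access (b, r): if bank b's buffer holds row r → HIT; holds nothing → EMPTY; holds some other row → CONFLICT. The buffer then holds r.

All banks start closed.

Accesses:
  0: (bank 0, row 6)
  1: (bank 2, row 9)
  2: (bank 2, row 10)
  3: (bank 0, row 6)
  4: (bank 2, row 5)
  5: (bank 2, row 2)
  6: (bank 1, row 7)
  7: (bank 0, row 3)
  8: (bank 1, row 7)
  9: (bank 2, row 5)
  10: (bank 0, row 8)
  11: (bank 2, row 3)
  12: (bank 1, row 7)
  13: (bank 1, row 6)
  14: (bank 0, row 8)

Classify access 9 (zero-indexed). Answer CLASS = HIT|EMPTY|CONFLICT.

0: bank 0 row 6 — prev None → EMPTY
1: bank 2 row 9 — prev None → EMPTY
2: bank 2 row 10 — prev 9 → CONFLICT
3: bank 0 row 6 — prev 6 → HIT
4: bank 2 row 5 — prev 10 → CONFLICT
5: bank 2 row 2 — prev 5 → CONFLICT
6: bank 1 row 7 — prev None → EMPTY
7: bank 0 row 3 — prev 6 → CONFLICT
8: bank 1 row 7 — prev 7 → HIT
9: bank 2 row 5 — prev 2 → CONFLICT
10: bank 0 row 8 — prev 3 → CONFLICT
11: bank 2 row 3 — prev 5 → CONFLICT
12: bank 1 row 7 — prev 7 → HIT
13: bank 1 row 6 — prev 7 → CONFLICT
14: bank 0 row 8 — prev 8 → HIT

CLASS = CONFLICT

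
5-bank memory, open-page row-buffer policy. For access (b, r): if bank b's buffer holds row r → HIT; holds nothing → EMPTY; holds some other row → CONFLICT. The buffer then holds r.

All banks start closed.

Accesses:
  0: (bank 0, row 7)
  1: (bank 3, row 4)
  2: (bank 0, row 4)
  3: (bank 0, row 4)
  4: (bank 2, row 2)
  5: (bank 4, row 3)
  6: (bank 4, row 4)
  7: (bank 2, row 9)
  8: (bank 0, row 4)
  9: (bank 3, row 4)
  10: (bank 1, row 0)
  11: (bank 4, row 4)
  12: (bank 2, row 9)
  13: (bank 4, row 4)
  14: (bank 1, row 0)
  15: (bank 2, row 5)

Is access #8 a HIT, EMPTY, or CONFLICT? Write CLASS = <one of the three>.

CLASS = HIT

0: bank 0 row 7 — prev None → EMPTY
1: bank 3 row 4 — prev None → EMPTY
2: bank 0 row 4 — prev 7 → CONFLICT
3: bank 0 row 4 — prev 4 → HIT
4: bank 2 row 2 — prev None → EMPTY
5: bank 4 row 3 — prev None → EMPTY
6: bank 4 row 4 — prev 3 → CONFLICT
7: bank 2 row 9 — prev 2 → CONFLICT
8: bank 0 row 4 — prev 4 → HIT
9: bank 3 row 4 — prev 4 → HIT
10: bank 1 row 0 — prev None → EMPTY
11: bank 4 row 4 — prev 4 → HIT
12: bank 2 row 9 — prev 9 → HIT
13: bank 4 row 4 — prev 4 → HIT
14: bank 1 row 0 — prev 0 → HIT
15: bank 2 row 5 — prev 9 → CONFLICT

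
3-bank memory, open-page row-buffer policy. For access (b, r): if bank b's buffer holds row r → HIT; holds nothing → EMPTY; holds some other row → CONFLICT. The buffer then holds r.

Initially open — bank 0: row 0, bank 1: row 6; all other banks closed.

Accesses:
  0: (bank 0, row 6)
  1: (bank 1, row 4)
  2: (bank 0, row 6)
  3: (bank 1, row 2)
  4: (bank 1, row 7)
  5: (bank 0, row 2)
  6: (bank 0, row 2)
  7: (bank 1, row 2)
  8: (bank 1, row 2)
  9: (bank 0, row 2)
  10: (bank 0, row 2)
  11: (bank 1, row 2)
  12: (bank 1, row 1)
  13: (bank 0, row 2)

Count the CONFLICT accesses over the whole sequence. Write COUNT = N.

COUNT = 7

#0 (0,6) C  (was 0)
#1 (1,4) C  (was 6)
#2 (0,6) H  (was 6)
#3 (1,2) C  (was 4)
#4 (1,7) C  (was 2)
#5 (0,2) C  (was 6)
#6 (0,2) H  (was 2)
#7 (1,2) C  (was 7)
#8 (1,2) H  (was 2)
#9 (0,2) H  (was 2)
#10 (0,2) H  (was 2)
#11 (1,2) H  (was 2)
#12 (1,1) C  (was 2)
#13 (0,2) H  (was 2)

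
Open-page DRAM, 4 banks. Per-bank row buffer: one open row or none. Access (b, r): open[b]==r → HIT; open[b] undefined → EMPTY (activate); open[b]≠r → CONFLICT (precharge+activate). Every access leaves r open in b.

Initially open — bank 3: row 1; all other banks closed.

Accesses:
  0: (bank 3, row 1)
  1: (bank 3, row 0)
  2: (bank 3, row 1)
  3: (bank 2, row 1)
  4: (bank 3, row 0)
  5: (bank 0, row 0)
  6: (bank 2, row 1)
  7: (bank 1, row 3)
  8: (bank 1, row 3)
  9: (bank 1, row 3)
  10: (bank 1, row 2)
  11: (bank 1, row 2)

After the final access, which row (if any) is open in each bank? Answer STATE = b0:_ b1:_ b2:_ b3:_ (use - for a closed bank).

step 0: bank3 1->1 [HIT]
step 1: bank3 1->0 [CONFLICT]
step 2: bank3 0->1 [CONFLICT]
step 3: bank2 None->1 [EMPTY]
step 4: bank3 1->0 [CONFLICT]
step 5: bank0 None->0 [EMPTY]
step 6: bank2 1->1 [HIT]
step 7: bank1 None->3 [EMPTY]
step 8: bank1 3->3 [HIT]
step 9: bank1 3->3 [HIT]
step 10: bank1 3->2 [CONFLICT]
step 11: bank1 2->2 [HIT]

STATE = b0:0 b1:2 b2:1 b3:0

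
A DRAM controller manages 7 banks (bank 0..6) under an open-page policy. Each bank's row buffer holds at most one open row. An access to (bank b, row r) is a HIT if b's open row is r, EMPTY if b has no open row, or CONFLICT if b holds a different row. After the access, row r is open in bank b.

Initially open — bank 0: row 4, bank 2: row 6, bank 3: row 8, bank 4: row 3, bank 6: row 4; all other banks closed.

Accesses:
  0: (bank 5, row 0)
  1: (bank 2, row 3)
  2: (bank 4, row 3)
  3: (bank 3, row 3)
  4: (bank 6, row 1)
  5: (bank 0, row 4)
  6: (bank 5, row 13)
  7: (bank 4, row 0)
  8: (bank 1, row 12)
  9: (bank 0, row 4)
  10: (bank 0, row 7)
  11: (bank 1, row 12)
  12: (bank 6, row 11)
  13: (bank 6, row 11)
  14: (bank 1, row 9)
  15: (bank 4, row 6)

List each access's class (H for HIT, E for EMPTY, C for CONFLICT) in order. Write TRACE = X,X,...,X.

#0 (5,0) E
#1 (2,3) C  (was 6)
#2 (4,3) H  (was 3)
#3 (3,3) C  (was 8)
#4 (6,1) C  (was 4)
#5 (0,4) H  (was 4)
#6 (5,13) C  (was 0)
#7 (4,0) C  (was 3)
#8 (1,12) E
#9 (0,4) H  (was 4)
#10 (0,7) C  (was 4)
#11 (1,12) H  (was 12)
#12 (6,11) C  (was 1)
#13 (6,11) H  (was 11)
#14 (1,9) C  (was 12)
#15 (4,6) C  (was 0)

TRACE = E,C,H,C,C,H,C,C,E,H,C,H,C,H,C,C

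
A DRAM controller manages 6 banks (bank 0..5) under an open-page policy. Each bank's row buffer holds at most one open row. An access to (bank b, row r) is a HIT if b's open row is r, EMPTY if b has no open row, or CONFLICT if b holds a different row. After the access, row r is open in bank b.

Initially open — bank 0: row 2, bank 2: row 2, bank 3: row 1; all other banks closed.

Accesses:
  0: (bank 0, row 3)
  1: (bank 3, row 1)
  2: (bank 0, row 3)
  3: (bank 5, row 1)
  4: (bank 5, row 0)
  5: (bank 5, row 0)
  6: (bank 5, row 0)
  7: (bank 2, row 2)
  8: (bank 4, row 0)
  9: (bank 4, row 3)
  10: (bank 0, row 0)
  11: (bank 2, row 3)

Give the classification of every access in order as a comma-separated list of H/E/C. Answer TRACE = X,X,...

0: bank 0 row 3 — prev 2 → CONFLICT
1: bank 3 row 1 — prev 1 → HIT
2: bank 0 row 3 — prev 3 → HIT
3: bank 5 row 1 — prev None → EMPTY
4: bank 5 row 0 — prev 1 → CONFLICT
5: bank 5 row 0 — prev 0 → HIT
6: bank 5 row 0 — prev 0 → HIT
7: bank 2 row 2 — prev 2 → HIT
8: bank 4 row 0 — prev None → EMPTY
9: bank 4 row 3 — prev 0 → CONFLICT
10: bank 0 row 0 — prev 3 → CONFLICT
11: bank 2 row 3 — prev 2 → CONFLICT

TRACE = C,H,H,E,C,H,H,H,E,C,C,C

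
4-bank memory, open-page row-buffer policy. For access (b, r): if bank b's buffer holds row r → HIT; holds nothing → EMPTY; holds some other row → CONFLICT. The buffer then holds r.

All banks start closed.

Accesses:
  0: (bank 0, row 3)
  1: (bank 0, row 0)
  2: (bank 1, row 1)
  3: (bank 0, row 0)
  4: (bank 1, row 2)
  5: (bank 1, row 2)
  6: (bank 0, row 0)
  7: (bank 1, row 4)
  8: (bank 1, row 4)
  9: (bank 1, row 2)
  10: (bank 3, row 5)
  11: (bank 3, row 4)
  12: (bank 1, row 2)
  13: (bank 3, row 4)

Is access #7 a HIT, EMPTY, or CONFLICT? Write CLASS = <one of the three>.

  [0] b0 r3: no row ⇒ E
  [1] b0 r0: had r3 ⇒ C
  [2] b1 r1: no row ⇒ E
  [3] b0 r0: had r0 ⇒ H
  [4] b1 r2: had r1 ⇒ C
  [5] b1 r2: had r2 ⇒ H
  [6] b0 r0: had r0 ⇒ H
  [7] b1 r4: had r2 ⇒ C
  [8] b1 r4: had r4 ⇒ H
  [9] b1 r2: had r4 ⇒ C
  [10] b3 r5: no row ⇒ E
  [11] b3 r4: had r5 ⇒ C
  [12] b1 r2: had r2 ⇒ H
  [13] b3 r4: had r4 ⇒ H

CLASS = CONFLICT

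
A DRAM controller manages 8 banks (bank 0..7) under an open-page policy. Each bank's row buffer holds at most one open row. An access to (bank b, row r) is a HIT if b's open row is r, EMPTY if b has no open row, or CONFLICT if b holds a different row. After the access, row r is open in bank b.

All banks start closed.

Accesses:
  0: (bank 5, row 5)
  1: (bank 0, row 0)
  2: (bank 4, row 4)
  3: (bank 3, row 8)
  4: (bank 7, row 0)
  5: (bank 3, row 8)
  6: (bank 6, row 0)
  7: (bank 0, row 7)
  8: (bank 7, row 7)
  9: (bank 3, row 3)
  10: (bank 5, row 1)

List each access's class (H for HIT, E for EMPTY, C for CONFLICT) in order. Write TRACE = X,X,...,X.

0: bank 5 row 5 — prev None → EMPTY
1: bank 0 row 0 — prev None → EMPTY
2: bank 4 row 4 — prev None → EMPTY
3: bank 3 row 8 — prev None → EMPTY
4: bank 7 row 0 — prev None → EMPTY
5: bank 3 row 8 — prev 8 → HIT
6: bank 6 row 0 — prev None → EMPTY
7: bank 0 row 7 — prev 0 → CONFLICT
8: bank 7 row 7 — prev 0 → CONFLICT
9: bank 3 row 3 — prev 8 → CONFLICT
10: bank 5 row 1 — prev 5 → CONFLICT

TRACE = E,E,E,E,E,H,E,C,C,C,C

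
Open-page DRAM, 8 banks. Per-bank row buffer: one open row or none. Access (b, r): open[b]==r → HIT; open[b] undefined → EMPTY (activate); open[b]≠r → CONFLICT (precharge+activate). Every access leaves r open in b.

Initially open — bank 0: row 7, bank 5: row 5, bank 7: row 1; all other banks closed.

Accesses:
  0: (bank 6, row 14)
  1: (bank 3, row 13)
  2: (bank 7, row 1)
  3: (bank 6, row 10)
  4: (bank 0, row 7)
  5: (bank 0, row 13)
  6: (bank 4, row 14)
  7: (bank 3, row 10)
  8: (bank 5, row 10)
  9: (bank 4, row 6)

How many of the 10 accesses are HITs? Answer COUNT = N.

step 0: bank6 None->14 [EMPTY]
step 1: bank3 None->13 [EMPTY]
step 2: bank7 1->1 [HIT]
step 3: bank6 14->10 [CONFLICT]
step 4: bank0 7->7 [HIT]
step 5: bank0 7->13 [CONFLICT]
step 6: bank4 None->14 [EMPTY]
step 7: bank3 13->10 [CONFLICT]
step 8: bank5 5->10 [CONFLICT]
step 9: bank4 14->6 [CONFLICT]

COUNT = 2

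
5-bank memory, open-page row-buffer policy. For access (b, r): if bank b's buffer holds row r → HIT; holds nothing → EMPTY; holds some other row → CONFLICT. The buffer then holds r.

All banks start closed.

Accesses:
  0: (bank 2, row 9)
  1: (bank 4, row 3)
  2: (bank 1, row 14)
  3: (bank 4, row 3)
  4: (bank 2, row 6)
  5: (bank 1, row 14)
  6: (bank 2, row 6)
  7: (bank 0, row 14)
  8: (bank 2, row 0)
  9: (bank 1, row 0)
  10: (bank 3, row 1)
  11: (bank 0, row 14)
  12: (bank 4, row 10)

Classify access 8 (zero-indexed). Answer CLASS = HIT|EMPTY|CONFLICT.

  [0] b2 r9: no row ⇒ E
  [1] b4 r3: no row ⇒ E
  [2] b1 r14: no row ⇒ E
  [3] b4 r3: had r3 ⇒ H
  [4] b2 r6: had r9 ⇒ C
  [5] b1 r14: had r14 ⇒ H
  [6] b2 r6: had r6 ⇒ H
  [7] b0 r14: no row ⇒ E
  [8] b2 r0: had r6 ⇒ C
  [9] b1 r0: had r14 ⇒ C
  [10] b3 r1: no row ⇒ E
  [11] b0 r14: had r14 ⇒ H
  [12] b4 r10: had r3 ⇒ C

CLASS = CONFLICT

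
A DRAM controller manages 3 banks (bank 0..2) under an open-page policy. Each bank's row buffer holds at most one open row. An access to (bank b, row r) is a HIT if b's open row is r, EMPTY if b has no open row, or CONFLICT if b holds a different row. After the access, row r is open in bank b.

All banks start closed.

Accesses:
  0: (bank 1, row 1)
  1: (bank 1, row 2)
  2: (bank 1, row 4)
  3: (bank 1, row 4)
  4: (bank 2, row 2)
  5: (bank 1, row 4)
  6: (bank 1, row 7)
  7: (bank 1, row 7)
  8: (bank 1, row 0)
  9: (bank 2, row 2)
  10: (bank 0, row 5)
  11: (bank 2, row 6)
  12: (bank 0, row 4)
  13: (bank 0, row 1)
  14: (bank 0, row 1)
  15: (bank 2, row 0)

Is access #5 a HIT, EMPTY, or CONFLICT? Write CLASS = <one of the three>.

step 0: bank1 None->1 [EMPTY]
step 1: bank1 1->2 [CONFLICT]
step 2: bank1 2->4 [CONFLICT]
step 3: bank1 4->4 [HIT]
step 4: bank2 None->2 [EMPTY]
step 5: bank1 4->4 [HIT]
step 6: bank1 4->7 [CONFLICT]
step 7: bank1 7->7 [HIT]
step 8: bank1 7->0 [CONFLICT]
step 9: bank2 2->2 [HIT]
step 10: bank0 None->5 [EMPTY]
step 11: bank2 2->6 [CONFLICT]
step 12: bank0 5->4 [CONFLICT]
step 13: bank0 4->1 [CONFLICT]
step 14: bank0 1->1 [HIT]
step 15: bank2 6->0 [CONFLICT]

CLASS = HIT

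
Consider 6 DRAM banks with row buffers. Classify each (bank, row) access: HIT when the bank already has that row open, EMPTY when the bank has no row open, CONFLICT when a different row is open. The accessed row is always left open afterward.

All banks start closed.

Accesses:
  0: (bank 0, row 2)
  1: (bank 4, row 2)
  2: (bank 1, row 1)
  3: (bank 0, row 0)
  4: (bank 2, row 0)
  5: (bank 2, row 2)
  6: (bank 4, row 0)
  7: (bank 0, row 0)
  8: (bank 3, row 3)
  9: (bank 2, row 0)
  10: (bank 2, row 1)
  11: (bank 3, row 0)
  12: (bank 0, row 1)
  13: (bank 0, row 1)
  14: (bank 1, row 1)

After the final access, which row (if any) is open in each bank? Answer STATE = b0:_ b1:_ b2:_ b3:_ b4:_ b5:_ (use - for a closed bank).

STATE = b0:1 b1:1 b2:1 b3:0 b4:0 b5:-

  [0] b0 r2: no row ⇒ E
  [1] b4 r2: no row ⇒ E
  [2] b1 r1: no row ⇒ E
  [3] b0 r0: had r2 ⇒ C
  [4] b2 r0: no row ⇒ E
  [5] b2 r2: had r0 ⇒ C
  [6] b4 r0: had r2 ⇒ C
  [7] b0 r0: had r0 ⇒ H
  [8] b3 r3: no row ⇒ E
  [9] b2 r0: had r2 ⇒ C
  [10] b2 r1: had r0 ⇒ C
  [11] b3 r0: had r3 ⇒ C
  [12] b0 r1: had r0 ⇒ C
  [13] b0 r1: had r1 ⇒ H
  [14] b1 r1: had r1 ⇒ H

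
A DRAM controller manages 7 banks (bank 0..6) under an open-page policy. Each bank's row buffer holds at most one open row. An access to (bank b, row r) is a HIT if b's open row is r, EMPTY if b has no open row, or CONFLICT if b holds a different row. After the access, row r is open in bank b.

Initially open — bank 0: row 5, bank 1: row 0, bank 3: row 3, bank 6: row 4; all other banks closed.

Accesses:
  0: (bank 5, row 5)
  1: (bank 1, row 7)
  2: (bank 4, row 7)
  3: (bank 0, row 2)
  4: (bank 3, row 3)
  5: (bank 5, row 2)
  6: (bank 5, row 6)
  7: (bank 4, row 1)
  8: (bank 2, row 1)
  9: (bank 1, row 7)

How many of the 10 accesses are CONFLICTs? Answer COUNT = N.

COUNT = 5

  [0] b5 r5: no row ⇒ E
  [1] b1 r7: had r0 ⇒ C
  [2] b4 r7: no row ⇒ E
  [3] b0 r2: had r5 ⇒ C
  [4] b3 r3: had r3 ⇒ H
  [5] b5 r2: had r5 ⇒ C
  [6] b5 r6: had r2 ⇒ C
  [7] b4 r1: had r7 ⇒ C
  [8] b2 r1: no row ⇒ E
  [9] b1 r7: had r7 ⇒ H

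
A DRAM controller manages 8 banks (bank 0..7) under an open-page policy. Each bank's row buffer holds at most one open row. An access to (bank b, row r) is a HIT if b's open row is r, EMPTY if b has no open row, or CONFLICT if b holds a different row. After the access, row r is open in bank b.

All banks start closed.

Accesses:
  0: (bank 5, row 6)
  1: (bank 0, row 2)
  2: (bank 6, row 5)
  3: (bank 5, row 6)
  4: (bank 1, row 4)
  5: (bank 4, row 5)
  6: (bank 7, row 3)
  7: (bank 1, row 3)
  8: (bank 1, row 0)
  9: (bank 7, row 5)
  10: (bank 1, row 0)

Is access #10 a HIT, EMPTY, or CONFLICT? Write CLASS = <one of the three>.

0: bank 5 row 6 — prev None → EMPTY
1: bank 0 row 2 — prev None → EMPTY
2: bank 6 row 5 — prev None → EMPTY
3: bank 5 row 6 — prev 6 → HIT
4: bank 1 row 4 — prev None → EMPTY
5: bank 4 row 5 — prev None → EMPTY
6: bank 7 row 3 — prev None → EMPTY
7: bank 1 row 3 — prev 4 → CONFLICT
8: bank 1 row 0 — prev 3 → CONFLICT
9: bank 7 row 5 — prev 3 → CONFLICT
10: bank 1 row 0 — prev 0 → HIT

CLASS = HIT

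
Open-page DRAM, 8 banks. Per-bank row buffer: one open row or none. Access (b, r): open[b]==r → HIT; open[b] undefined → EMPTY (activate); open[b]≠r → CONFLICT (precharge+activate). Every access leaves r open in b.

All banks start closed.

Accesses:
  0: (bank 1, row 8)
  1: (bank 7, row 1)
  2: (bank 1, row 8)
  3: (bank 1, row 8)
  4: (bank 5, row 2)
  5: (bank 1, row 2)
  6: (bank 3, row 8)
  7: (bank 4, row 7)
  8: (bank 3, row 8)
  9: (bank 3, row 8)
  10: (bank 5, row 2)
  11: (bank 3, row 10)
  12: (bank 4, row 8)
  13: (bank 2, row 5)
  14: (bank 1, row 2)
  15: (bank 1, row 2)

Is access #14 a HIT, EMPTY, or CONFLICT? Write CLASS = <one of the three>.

CLASS = HIT

#0 (1,8) E
#1 (7,1) E
#2 (1,8) H  (was 8)
#3 (1,8) H  (was 8)
#4 (5,2) E
#5 (1,2) C  (was 8)
#6 (3,8) E
#7 (4,7) E
#8 (3,8) H  (was 8)
#9 (3,8) H  (was 8)
#10 (5,2) H  (was 2)
#11 (3,10) C  (was 8)
#12 (4,8) C  (was 7)
#13 (2,5) E
#14 (1,2) H  (was 2)
#15 (1,2) H  (was 2)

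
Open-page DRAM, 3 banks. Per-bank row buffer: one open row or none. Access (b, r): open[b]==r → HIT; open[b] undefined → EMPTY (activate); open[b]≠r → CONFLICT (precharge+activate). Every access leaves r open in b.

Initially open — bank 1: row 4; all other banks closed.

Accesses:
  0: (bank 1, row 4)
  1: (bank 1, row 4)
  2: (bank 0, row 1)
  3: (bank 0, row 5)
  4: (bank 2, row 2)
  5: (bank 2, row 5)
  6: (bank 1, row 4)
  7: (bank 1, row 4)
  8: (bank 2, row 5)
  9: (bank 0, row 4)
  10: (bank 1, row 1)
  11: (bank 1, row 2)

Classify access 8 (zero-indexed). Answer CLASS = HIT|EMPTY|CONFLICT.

CLASS = HIT

  [0] b1 r4: had r4 ⇒ H
  [1] b1 r4: had r4 ⇒ H
  [2] b0 r1: no row ⇒ E
  [3] b0 r5: had r1 ⇒ C
  [4] b2 r2: no row ⇒ E
  [5] b2 r5: had r2 ⇒ C
  [6] b1 r4: had r4 ⇒ H
  [7] b1 r4: had r4 ⇒ H
  [8] b2 r5: had r5 ⇒ H
  [9] b0 r4: had r5 ⇒ C
  [10] b1 r1: had r4 ⇒ C
  [11] b1 r2: had r1 ⇒ C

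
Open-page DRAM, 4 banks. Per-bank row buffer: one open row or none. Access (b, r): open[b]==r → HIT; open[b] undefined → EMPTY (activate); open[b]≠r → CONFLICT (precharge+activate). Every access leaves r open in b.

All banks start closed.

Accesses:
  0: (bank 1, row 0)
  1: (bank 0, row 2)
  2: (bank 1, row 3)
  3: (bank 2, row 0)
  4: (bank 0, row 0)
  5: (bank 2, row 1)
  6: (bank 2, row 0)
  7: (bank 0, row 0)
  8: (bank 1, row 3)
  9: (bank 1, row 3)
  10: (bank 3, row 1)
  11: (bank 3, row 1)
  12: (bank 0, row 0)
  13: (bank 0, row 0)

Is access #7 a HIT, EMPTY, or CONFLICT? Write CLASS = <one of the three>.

CLASS = HIT

#0 (1,0) E
#1 (0,2) E
#2 (1,3) C  (was 0)
#3 (2,0) E
#4 (0,0) C  (was 2)
#5 (2,1) C  (was 0)
#6 (2,0) C  (was 1)
#7 (0,0) H  (was 0)
#8 (1,3) H  (was 3)
#9 (1,3) H  (was 3)
#10 (3,1) E
#11 (3,1) H  (was 1)
#12 (0,0) H  (was 0)
#13 (0,0) H  (was 0)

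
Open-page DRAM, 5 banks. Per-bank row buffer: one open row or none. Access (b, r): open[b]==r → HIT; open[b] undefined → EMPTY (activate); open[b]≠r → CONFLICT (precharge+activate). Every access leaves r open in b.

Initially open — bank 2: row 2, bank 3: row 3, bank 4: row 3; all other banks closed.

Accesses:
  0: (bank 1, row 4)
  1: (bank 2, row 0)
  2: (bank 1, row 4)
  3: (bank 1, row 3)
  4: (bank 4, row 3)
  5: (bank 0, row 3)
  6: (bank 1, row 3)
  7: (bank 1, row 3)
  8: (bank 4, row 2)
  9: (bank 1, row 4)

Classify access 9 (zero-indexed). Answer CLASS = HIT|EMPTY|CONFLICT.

CLASS = CONFLICT

  [0] b1 r4: no row ⇒ E
  [1] b2 r0: had r2 ⇒ C
  [2] b1 r4: had r4 ⇒ H
  [3] b1 r3: had r4 ⇒ C
  [4] b4 r3: had r3 ⇒ H
  [5] b0 r3: no row ⇒ E
  [6] b1 r3: had r3 ⇒ H
  [7] b1 r3: had r3 ⇒ H
  [8] b4 r2: had r3 ⇒ C
  [9] b1 r4: had r3 ⇒ C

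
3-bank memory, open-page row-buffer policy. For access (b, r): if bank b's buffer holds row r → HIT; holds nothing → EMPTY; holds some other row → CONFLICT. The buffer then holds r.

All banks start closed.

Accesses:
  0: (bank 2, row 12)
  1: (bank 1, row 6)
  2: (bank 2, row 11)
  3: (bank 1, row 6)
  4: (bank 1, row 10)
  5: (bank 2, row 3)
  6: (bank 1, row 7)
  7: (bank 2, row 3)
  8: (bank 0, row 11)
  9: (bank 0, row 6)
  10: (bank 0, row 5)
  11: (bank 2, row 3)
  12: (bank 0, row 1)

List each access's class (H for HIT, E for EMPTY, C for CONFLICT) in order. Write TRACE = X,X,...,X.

TRACE = E,E,C,H,C,C,C,H,E,C,C,H,C

#0 (2,12) E
#1 (1,6) E
#2 (2,11) C  (was 12)
#3 (1,6) H  (was 6)
#4 (1,10) C  (was 6)
#5 (2,3) C  (was 11)
#6 (1,7) C  (was 10)
#7 (2,3) H  (was 3)
#8 (0,11) E
#9 (0,6) C  (was 11)
#10 (0,5) C  (was 6)
#11 (2,3) H  (was 3)
#12 (0,1) C  (was 5)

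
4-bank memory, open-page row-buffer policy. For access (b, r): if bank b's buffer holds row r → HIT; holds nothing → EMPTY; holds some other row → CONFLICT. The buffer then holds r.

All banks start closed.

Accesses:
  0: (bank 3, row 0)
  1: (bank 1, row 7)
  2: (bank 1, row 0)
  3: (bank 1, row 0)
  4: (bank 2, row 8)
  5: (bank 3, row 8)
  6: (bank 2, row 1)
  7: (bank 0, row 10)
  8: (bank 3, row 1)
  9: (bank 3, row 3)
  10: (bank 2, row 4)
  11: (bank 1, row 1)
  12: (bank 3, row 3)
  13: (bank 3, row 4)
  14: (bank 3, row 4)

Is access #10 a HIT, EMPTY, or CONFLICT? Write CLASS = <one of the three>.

0: bank 3 row 0 — prev None → EMPTY
1: bank 1 row 7 — prev None → EMPTY
2: bank 1 row 0 — prev 7 → CONFLICT
3: bank 1 row 0 — prev 0 → HIT
4: bank 2 row 8 — prev None → EMPTY
5: bank 3 row 8 — prev 0 → CONFLICT
6: bank 2 row 1 — prev 8 → CONFLICT
7: bank 0 row 10 — prev None → EMPTY
8: bank 3 row 1 — prev 8 → CONFLICT
9: bank 3 row 3 — prev 1 → CONFLICT
10: bank 2 row 4 — prev 1 → CONFLICT
11: bank 1 row 1 — prev 0 → CONFLICT
12: bank 3 row 3 — prev 3 → HIT
13: bank 3 row 4 — prev 3 → CONFLICT
14: bank 3 row 4 — prev 4 → HIT

CLASS = CONFLICT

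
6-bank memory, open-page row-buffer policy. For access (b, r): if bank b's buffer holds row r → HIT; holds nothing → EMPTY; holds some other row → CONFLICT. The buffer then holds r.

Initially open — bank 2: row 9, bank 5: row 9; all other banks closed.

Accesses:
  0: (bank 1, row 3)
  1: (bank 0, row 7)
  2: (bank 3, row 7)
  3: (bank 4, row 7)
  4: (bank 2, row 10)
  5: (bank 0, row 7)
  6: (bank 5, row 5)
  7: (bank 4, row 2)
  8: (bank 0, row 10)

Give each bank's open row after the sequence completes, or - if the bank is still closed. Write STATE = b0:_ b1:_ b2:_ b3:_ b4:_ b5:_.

STATE = b0:10 b1:3 b2:10 b3:7 b4:2 b5:5

0: bank 1 row 3 — prev None → EMPTY
1: bank 0 row 7 — prev None → EMPTY
2: bank 3 row 7 — prev None → EMPTY
3: bank 4 row 7 — prev None → EMPTY
4: bank 2 row 10 — prev 9 → CONFLICT
5: bank 0 row 7 — prev 7 → HIT
6: bank 5 row 5 — prev 9 → CONFLICT
7: bank 4 row 2 — prev 7 → CONFLICT
8: bank 0 row 10 — prev 7 → CONFLICT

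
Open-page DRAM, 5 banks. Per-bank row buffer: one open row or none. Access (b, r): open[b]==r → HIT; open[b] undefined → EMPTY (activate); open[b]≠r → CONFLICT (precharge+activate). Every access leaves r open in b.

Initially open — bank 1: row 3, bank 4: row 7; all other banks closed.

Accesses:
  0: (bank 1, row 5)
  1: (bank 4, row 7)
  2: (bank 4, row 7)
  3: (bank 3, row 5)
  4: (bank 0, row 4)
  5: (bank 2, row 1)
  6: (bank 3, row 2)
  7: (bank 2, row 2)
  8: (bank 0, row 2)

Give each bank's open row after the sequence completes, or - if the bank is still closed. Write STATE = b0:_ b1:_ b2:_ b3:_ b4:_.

STATE = b0:2 b1:5 b2:2 b3:2 b4:7

  [0] b1 r5: had r3 ⇒ C
  [1] b4 r7: had r7 ⇒ H
  [2] b4 r7: had r7 ⇒ H
  [3] b3 r5: no row ⇒ E
  [4] b0 r4: no row ⇒ E
  [5] b2 r1: no row ⇒ E
  [6] b3 r2: had r5 ⇒ C
  [7] b2 r2: had r1 ⇒ C
  [8] b0 r2: had r4 ⇒ C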